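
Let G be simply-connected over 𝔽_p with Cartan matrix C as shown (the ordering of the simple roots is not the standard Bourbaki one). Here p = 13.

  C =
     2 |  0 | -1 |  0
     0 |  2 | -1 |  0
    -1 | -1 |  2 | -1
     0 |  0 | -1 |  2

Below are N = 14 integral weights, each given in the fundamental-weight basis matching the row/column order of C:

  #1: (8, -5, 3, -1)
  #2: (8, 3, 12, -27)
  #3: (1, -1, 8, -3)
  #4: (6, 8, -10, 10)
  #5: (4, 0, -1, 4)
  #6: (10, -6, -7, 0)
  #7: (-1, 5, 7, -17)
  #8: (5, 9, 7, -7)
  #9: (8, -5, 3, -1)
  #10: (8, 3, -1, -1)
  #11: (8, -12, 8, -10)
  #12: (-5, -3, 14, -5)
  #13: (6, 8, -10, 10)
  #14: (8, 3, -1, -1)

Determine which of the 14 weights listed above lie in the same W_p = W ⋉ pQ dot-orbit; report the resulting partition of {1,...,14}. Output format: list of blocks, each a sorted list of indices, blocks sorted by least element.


Type D_4, rank 4, |W|=192; reorder rows/cols to standard.

Folding the 14 weights λ_j+ρ into Ā_13 (reps in the given 4-coord order):

  [1] (9, 4, 0, 0);  [2] (9, 4, 0, 0);  [3] (2, 0, 2, 2);  [4] (2, 0, 2, 2);  [5] (5, 1, 0, 5);  [6] (5, 1, 0, 5);  [7] (5, 1, 0, 5);  [8] (5, 1, 0, 5);  [9] (9, 4, 0, 0);  [10] (9, 4, 0, 0);  [11] (2, 0, 2, 2);  [12] (2, 0, 2, 2);  [13] (2, 0, 2, 2);  [14] (9, 4, 0, 0)

The 14 indices split into 3 linkage classes (same alcove rep ⇔ same W_13-dot-orbit):

[[1, 2, 9, 10, 14], [3, 4, 11, 12, 13], [5, 6, 7, 8]]


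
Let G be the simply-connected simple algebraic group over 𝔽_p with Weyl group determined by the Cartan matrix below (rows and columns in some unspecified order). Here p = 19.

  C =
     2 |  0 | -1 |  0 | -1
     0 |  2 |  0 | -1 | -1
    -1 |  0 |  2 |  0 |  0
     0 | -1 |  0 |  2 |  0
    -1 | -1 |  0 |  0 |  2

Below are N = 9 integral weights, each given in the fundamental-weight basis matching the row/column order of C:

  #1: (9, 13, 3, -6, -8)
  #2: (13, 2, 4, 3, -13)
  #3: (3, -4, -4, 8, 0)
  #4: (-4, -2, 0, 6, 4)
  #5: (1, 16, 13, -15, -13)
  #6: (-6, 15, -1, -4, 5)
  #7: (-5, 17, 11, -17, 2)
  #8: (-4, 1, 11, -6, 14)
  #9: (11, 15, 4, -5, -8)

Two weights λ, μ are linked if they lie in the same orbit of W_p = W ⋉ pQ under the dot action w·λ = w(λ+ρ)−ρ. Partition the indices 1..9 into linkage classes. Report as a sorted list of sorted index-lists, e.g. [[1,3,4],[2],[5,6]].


A_5 Cartan matrix, 5 simple roots permuted; ρ=(1,1,1,1,1).

λ_j+ρ reflected into Ā_19 (⟨·,θ^∨⟩≤19); 5-tuples as given:

  λ_1+ρ ↦ (3, 2, 2, 3, 7);  λ_2+ρ ↦ (2, 4, 5, 5, 3);  λ_3+ρ ↦ (1, 1, 2, 6, 1);  λ_4+ρ ↦ (1, 1, 2, 6, 1);  λ_5+ρ ↦ (3, 2, 2, 3, 7);  λ_6+ρ ↦ (0, 13, 2, 0, 1);  λ_7+ρ ↦ (1, 1, 2, 6, 1);  λ_8+ρ ↦ (3, 2, 2, 3, 7);  λ_9+ρ ↦ (3, 2, 2, 3, 7)

4 distinct reps among the 9 weights ⇒ 4 W_19-linkage classes:

[[1, 5, 8, 9], [2], [3, 4, 7], [6]]


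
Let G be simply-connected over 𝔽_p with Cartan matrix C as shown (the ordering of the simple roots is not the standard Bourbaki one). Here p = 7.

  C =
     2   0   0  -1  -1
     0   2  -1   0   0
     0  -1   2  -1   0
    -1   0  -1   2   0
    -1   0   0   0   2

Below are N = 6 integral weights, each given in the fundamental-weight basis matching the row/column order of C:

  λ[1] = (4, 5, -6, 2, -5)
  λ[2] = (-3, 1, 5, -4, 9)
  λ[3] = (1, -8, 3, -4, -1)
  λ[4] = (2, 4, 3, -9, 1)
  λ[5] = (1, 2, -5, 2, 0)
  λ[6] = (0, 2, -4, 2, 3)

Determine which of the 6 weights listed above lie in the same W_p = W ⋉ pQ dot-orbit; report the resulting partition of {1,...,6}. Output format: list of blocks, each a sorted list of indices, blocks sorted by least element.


Dynkin diagram of C (from the 8 off-diagonal −1 entries): A_5.

Each λ_j+ρ reduced to Ā_7; 5-tuples below use C's row order:

  λ_1 → (1, 1, 2, 1, 1) · λ_2 → (1, 1, 2, 1, 1) · λ_3 → (1, 1, 2, 0, 3) · λ_4 → (1, 1, 2, 1, 1) · λ_5 → (1, 1, 2, 1, 1) · λ_6 → (1, 1, 2, 0, 3)

Partition of {1..6} into 2 W_7-dot-orbits:

[[1, 2, 4, 5], [3, 6]]


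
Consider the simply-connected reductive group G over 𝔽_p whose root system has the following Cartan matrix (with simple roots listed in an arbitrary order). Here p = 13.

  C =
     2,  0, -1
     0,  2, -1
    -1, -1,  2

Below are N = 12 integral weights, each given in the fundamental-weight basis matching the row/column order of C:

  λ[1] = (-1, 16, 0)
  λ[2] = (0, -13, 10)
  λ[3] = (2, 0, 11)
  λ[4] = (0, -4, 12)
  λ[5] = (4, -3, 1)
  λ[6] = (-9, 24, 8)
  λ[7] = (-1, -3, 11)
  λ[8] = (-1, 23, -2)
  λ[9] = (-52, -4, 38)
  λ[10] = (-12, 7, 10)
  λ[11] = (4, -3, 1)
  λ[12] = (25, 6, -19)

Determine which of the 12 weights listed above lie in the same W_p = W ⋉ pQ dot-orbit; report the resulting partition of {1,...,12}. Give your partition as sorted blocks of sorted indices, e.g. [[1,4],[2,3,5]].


Cartan matrix: type A_3 (|W|=24); un-permuting the 3 rows.

Ā_13 reps of the 12 weights (A_3, coords as presented):

  λ_1 → (1, 8, 4);  λ_2 → (0, 11, 1);  λ_3 → (0, 2, 10);  λ_4 → (0, 2, 10);  λ_5 → (5, 2, 0);  λ_6 → (1, 8, 4);  λ_7 → (0, 2, 10);  λ_8 → (0, 2, 10);  λ_9 → (0, 2, 10);  λ_10 → (5, 2, 0);  λ_11 → (5, 2, 0);  λ_12 → (5, 2, 0)

These 12 weights hit 4 W_13-dot-orbits; sizes (2, 1, 5, 4):

[[1, 6], [2], [3, 4, 7, 8, 9], [5, 10, 11, 12]]


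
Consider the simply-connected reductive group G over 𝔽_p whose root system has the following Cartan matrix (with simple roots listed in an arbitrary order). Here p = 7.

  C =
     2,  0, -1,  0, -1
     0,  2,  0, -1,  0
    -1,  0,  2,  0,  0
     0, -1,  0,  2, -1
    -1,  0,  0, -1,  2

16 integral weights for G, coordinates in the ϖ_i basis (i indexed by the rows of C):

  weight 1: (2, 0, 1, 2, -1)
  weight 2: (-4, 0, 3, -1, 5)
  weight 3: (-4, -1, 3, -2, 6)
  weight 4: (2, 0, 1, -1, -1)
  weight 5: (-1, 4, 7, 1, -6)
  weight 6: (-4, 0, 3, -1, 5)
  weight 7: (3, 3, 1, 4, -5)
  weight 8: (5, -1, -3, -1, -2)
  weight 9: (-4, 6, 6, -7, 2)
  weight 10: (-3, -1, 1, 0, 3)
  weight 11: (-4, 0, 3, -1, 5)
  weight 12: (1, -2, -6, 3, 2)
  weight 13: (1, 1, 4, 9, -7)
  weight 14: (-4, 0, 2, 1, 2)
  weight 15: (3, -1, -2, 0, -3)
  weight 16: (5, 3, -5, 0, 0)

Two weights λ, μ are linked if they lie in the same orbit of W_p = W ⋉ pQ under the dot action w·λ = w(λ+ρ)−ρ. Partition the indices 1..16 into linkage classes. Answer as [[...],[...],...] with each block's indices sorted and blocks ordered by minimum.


Type A_5, rank 5, |W|=720; reorder rows/cols to standard.

W_7-reps of the 16 weights in Ā_7 (same 5-coord order as C):

  1: (3, 1, 0, 2, 0)
  2: (3, 0, 0, 0, 3)
  3: (3, 0, 0, 0, 3)
  4: (3, 1, 2, 0, 0)
  5: (2, 0, 0, 1, 2)
  6: (3, 0, 0, 0, 3)
  7: (2, 0, 0, 1, 2)
  8: (3, 1, 2, 0, 0)
  9: (3, 0, 0, 0, 3)
  10: (2, 0, 0, 1, 2)
  11: (3, 0, 0, 0, 3)
  12: (3, 1, 0, 2, 0)
  13: (1, 1, 1, 0, 1)
  14: (3, 1, 0, 2, 0)
  15: (1, 1, 1, 0, 1)
  16: (1, 1, 1, 0, 1)

5 distinct reps among the 16 weights ⇒ 5 W_7-linkage classes:

[[1, 12, 14], [2, 3, 6, 9, 11], [4, 8], [5, 7, 10], [13, 15, 16]]


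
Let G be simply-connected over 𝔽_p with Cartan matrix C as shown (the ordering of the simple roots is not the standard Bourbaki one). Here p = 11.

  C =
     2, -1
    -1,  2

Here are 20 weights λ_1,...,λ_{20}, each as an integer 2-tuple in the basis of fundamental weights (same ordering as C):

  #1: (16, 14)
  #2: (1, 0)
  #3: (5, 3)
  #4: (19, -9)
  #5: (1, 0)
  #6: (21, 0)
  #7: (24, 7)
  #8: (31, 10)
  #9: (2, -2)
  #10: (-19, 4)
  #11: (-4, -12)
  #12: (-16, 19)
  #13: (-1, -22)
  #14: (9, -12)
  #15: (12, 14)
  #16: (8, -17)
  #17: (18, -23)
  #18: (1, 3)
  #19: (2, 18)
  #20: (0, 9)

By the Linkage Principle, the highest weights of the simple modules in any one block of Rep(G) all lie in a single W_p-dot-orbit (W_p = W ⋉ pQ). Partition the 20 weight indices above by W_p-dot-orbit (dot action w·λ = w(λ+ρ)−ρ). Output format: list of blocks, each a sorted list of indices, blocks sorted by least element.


A_2 Cartan matrix, 2 simple roots permuted; ρ=(1,1).

Folding the 20 weights λ_j+ρ into Ā_11 (reps in the given 2-coord order):

    1: (6, 4)
    2: (2, 1)
    3: (6, 4)
    4: (2, 1)
    5: (2, 1)
    6: (1, 10)
    7: (8, 0)
    8: (1, 10)
    9: (2, 1)
    10: (2, 4)
    11: (8, 0)
    12: (2, 4)
    13: (1, 10)
    14: (1, 10)
    15: (2, 4)
    16: (2, 4)
    17: (8, 0)
    18: (2, 4)
    19: (8, 0)
    20: (1, 10)

These 20 weights hit 5 W_11-dot-orbits; sizes (2, 4, 5, 4, 5):

[[1, 3], [2, 4, 5, 9], [6, 8, 13, 14, 20], [7, 11, 17, 19], [10, 12, 15, 16, 18]]


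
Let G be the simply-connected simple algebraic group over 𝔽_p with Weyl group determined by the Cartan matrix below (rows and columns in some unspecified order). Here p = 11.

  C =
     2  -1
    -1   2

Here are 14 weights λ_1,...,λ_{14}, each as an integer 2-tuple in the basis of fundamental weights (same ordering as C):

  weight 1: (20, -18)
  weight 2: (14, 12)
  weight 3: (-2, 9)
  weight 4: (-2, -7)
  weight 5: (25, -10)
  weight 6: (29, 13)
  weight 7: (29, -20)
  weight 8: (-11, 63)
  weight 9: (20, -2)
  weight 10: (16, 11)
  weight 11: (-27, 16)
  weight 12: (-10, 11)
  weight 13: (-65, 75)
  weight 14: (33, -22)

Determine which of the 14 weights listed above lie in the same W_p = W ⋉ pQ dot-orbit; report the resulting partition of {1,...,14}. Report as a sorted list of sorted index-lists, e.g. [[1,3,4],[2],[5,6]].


Dynkin diagram of C (from the 2 off-diagonal −1 entries): A_2.

Ā_11 reps of the 14 weights (A_2, coords as presented):

    [1] (6, 1)
    [2] (4, 2)
    [3] (1, 9)
    [4] (6, 1)
    [5] (4, 2)
    [6] (0, 8)
    [7] (0, 8)
    [8] (1, 9)
    [9] (1, 9)
    [10] (6, 1)
    [11] (4, 2)
    [12] (8, 2)
    [13] (1, 9)
    [14] (1, 9)

Linkage partition of the 14 weights (5 classes, p=11):

[[1, 4, 10], [2, 5, 11], [3, 8, 9, 13, 14], [6, 7], [12]]


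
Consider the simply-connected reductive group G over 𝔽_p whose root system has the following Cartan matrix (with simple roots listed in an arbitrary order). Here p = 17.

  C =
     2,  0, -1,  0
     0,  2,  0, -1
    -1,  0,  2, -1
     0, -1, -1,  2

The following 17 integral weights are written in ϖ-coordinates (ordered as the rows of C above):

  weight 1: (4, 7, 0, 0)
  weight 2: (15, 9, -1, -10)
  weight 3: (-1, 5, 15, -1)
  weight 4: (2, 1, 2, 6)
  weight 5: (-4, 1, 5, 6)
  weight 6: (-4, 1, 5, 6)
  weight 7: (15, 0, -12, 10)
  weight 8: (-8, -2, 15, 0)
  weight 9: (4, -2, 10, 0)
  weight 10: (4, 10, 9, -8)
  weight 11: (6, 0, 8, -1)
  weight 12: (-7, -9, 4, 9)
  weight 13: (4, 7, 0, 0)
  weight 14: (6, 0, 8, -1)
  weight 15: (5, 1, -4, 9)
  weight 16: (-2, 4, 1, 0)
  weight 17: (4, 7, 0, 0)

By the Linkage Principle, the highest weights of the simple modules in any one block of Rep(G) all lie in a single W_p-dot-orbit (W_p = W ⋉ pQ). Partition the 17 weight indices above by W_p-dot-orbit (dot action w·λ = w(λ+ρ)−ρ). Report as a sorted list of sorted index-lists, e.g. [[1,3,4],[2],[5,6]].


Dynkin diagram of C (from the 6 off-diagonal −1 entries): A_4.

Folding the 17 weights λ_j+ρ into Ā_17 (reps in the given 4-coord order):

  [1] (5, 8, 1, 1) · [2] (7, 1, 9, 0) · [3] (5, 1, 11, 0) · [4] (3, 2, 3, 7) · [5] (3, 2, 3, 7) · [6] (3, 2, 3, 7) · [7] (5, 1, 11, 0) · [8] (7, 1, 9, 0) · [9] (5, 1, 11, 0) · [10] (3, 2, 3, 7) · [11] (7, 1, 9, 0) · [12] (5, 8, 1, 1) · [13] (5, 8, 1, 1) · [14] (7, 1, 9, 0) · [15] (3, 2, 3, 7) · [16] (1, 5, 1, 1) · [17] (5, 8, 1, 1)

Grouping the 17 weights by Ā_17-representative: 5 linkage classes.

[[1, 12, 13, 17], [2, 8, 11, 14], [3, 7, 9], [4, 5, 6, 10, 15], [16]]


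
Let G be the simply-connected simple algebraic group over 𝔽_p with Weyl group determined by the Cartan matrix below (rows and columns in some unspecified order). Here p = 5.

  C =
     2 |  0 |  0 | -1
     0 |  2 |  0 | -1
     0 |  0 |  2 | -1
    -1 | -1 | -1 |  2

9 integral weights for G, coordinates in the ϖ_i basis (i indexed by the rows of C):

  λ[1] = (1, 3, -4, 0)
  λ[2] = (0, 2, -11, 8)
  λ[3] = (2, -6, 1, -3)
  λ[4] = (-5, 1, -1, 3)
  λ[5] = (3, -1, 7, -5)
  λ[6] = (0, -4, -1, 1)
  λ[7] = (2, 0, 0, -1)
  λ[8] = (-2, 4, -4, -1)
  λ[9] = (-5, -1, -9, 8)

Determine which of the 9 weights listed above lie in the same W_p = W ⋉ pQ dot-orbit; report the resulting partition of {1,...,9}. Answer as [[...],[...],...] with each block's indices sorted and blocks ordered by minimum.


C ↔ D_4 under row/col permutation; |W(D_4)| = 192.

λ_j+ρ reflected into Ā_5 (⟨·,θ^∨⟩≤5); 4-tuples as given:

  [1] (0, 2, 1, 0) · [2] (0, 2, 1, 0) · [3] (0, 2, 1, 0) · [4] (3, 1, 1, 0) · [5] (3, 1, 1, 0) · [6] (0, 2, 1, 0) · [7] (3, 1, 1, 0) · [8] (3, 1, 1, 0) · [9] (3, 1, 1, 0)

2 distinct reps among the 9 weights ⇒ 2 W_5-linkage classes:

[[1, 2, 3, 6], [4, 5, 7, 8, 9]]


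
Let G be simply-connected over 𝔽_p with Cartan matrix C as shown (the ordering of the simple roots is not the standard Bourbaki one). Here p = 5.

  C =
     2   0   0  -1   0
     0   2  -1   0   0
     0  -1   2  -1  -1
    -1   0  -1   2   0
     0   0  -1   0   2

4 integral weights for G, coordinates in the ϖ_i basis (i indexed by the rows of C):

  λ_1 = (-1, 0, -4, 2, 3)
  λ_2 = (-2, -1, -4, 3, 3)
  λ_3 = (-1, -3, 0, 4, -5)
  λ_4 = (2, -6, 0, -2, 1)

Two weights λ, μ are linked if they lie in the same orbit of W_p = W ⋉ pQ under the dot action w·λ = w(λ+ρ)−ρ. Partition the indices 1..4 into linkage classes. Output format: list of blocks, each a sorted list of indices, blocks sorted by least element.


Type D_5, rank 5, |W|=1920; reorder rows/cols to standard.

Ā_5 reps of the 4 weights (D_5, coords as presented):

  λ_1 → (0, 2, 1, 0, 1);  λ_2 → (1, 3, 0, 0, 1);  λ_3 → (1, 3, 0, 0, 1);  λ_4 → (2, 2, 0, 0, 1)

These 4 weights hit 3 W_5-dot-orbits; sizes (1, 2, 1):

[[1], [2, 3], [4]]


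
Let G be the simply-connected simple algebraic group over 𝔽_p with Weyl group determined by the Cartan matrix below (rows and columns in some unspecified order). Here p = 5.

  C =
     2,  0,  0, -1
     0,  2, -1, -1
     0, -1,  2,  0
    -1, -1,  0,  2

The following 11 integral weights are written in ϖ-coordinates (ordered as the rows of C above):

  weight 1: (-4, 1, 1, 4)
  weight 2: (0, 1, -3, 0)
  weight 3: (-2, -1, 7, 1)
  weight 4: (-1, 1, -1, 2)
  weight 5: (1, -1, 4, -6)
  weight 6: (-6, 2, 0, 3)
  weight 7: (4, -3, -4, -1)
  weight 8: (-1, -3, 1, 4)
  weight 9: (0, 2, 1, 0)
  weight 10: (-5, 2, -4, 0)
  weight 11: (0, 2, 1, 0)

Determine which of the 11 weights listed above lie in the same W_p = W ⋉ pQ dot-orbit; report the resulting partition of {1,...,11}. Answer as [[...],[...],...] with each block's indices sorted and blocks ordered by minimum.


Cartan matrix: type A_4 (|W|=120); un-permuting the 4 rows.

Alcove-folded reps (p=5, 11 weights, presented ϖ-order):

  λ_1 → (1, 0, 2, 1)
  λ_2 → (1, 0, 2, 1)
  λ_3 → (1, 3, 0, 0)
  λ_4 → (0, 2, 0, 3)
  λ_5 → (0, 2, 0, 3)
  λ_6 → (1, 0, 2, 1)
  λ_7 → (0, 2, 0, 3)
  λ_8 → (0, 2, 0, 3)
  λ_9 → (1, 3, 0, 0)
  λ_10 → (1, 3, 0, 0)
  λ_11 → (1, 3, 0, 0)

Partition of {1..11} into 3 W_5-dot-orbits:

[[1, 2, 6], [3, 9, 10, 11], [4, 5, 7, 8]]


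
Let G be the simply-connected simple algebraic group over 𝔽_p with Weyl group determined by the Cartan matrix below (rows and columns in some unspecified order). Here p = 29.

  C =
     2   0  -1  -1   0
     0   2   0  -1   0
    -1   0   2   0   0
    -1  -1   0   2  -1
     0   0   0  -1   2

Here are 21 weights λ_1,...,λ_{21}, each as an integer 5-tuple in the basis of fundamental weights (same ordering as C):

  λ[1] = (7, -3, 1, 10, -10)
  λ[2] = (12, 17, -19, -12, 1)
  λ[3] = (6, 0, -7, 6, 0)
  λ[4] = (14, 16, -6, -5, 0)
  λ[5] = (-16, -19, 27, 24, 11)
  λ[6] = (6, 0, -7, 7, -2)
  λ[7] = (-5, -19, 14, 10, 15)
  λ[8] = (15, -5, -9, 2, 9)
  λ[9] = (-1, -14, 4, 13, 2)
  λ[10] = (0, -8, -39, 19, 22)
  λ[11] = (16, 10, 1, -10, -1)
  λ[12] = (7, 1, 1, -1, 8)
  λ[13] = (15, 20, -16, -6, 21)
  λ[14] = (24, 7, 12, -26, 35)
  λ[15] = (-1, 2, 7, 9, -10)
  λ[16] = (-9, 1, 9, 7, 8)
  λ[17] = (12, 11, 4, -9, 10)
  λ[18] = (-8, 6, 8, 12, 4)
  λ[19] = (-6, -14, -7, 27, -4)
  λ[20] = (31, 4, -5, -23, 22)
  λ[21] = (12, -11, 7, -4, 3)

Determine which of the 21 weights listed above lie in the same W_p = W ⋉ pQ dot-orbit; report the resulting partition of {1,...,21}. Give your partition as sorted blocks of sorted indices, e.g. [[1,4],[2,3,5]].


Cartan matrix: type D_5 (|W|=1920); un-permuting the 5 rows.

λ_j+ρ reflected into Ā_29 (⟨·,θ^∨⟩≤29); 5-tuples as given:

  [1] (8, 2, 2, 0, 9);  [2] (2, 7, 2, 2, 5);  [3] (1, 1, 6, 7, 1);  [4] (0, 13, 5, 1, 3);  [5] (0, 3, 8, 1, 9);  [6] (1, 1, 6, 7, 1);  [7] (2, 7, 2, 2, 5);  [8] (0, 3, 8, 1, 9);  [9] (0, 13, 5, 1, 3);  [10] (1, 1, 6, 7, 1);  [11] (8, 2, 2, 0, 9);  [12] (8, 2, 2, 0, 9);  [13] (4, 4, 1, 4, 3);  [14] (0, 3, 8, 1, 9);  [15] (0, 3, 8, 1, 9);  [16] (8, 2, 2, 0, 9);  [17] (4, 4, 1, 4, 3);  [18] (2, 7, 2, 2, 5);  [19] (0, 13, 5, 1, 3);  [20] (0, 13, 5, 1, 3);  [21] (0, 3, 8, 1, 9)

Grouping the 21 weights by Ā_29-representative: 6 linkage classes.

[[1, 11, 12, 16], [2, 7, 18], [3, 6, 10], [4, 9, 19, 20], [5, 8, 14, 15, 21], [13, 17]]


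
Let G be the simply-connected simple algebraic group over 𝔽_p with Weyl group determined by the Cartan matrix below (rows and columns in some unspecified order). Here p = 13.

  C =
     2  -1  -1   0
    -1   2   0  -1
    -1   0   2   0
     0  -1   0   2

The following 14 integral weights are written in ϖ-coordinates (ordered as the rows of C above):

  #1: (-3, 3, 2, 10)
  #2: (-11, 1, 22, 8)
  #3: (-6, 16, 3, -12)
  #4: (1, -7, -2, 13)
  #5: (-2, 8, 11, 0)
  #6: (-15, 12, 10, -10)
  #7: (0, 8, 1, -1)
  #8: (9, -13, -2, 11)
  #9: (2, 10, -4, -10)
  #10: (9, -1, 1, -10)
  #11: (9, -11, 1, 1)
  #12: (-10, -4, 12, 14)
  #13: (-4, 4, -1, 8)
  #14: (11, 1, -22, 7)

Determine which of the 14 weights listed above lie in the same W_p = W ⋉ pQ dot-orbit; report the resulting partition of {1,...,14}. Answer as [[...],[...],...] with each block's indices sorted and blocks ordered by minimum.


Type A_4, rank 4, |W|=120; reorder rows/cols to standard.

W_13-reps of the 14 weights in Ā_13 (same 4-coord order as C):

    [1] (0, 2, 2, 8)
    [2] (0, 2, 2, 8)
    [3] (1, 1, 3, 7)
    [4] (1, 1, 3, 7)
    [5] (1, 1, 3, 7)
    [6] (1, 9, 2, 0)
    [7] (1, 9, 2, 0)
    [8] (1, 9, 2, 0)
    [9] (0, 2, 2, 8)
    [10] (1, 9, 2, 0)
    [11] (0, 2, 2, 8)
    [12] (1, 9, 2, 0)
    [13] (0, 2, 2, 8)
    [14] (1, 1, 3, 7)

Partition of {1..14} into 3 W_13-dot-orbits:

[[1, 2, 9, 11, 13], [3, 4, 5, 14], [6, 7, 8, 10, 12]]


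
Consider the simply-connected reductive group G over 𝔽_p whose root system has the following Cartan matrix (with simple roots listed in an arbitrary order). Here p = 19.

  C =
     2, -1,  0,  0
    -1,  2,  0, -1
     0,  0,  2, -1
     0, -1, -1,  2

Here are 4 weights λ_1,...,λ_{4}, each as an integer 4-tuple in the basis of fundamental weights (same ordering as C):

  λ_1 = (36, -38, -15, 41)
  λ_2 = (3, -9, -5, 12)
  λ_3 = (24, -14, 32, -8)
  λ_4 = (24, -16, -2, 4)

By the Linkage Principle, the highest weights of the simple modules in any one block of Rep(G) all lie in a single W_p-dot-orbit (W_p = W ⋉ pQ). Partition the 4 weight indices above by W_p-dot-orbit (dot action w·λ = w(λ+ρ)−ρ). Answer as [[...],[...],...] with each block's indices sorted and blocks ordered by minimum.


Cartan matrix: type A_4 (|W|=120); un-permuting the 4 rows.

λ_j+ρ reflected into Ā_19 (⟨·,θ^∨⟩≤19); 4-tuples as given:

  1: (1, 0, 5, 4) · 2: (4, 4, 4, 1) · 3: (6, 7, 5, 0) · 4: (4, 4, 4, 1)

Partition of {1..4} into 3 W_19-dot-orbits:

[[1], [2, 4], [3]]


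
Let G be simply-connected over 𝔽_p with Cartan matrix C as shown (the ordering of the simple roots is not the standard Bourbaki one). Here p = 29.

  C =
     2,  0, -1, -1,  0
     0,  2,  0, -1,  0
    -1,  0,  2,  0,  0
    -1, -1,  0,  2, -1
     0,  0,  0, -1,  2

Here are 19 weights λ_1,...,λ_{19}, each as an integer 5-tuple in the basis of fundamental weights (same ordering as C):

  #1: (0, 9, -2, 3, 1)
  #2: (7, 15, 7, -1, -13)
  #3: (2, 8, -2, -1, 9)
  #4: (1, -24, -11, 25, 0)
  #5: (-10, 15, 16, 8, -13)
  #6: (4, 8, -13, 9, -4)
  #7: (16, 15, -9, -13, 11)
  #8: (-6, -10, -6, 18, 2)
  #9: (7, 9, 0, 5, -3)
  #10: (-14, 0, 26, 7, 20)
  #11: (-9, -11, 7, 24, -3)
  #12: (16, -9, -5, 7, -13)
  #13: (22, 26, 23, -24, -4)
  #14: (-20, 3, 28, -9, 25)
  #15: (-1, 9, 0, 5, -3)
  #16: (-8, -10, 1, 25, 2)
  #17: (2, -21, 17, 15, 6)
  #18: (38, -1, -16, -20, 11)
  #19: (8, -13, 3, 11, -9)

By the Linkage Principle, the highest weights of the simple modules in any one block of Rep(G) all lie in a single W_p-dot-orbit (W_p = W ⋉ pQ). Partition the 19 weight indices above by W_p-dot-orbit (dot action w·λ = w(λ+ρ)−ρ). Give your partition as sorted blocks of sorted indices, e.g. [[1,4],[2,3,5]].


Dynkin diagram of C (from the 8 off-diagonal −1 entries): D_5.

Each λ_j+ρ reduced to Ā_29; 5-tuples below use C's row order:

  λ_1 → (0, 10, 1, 4, 2) · λ_2 → (1, 4, 4, 8, 0) · λ_3 → (2, 9, 1, 0, 10) · λ_4 → (0, 18, 2, 1, 4) · λ_5 → (1, 4, 4, 8, 0) · λ_6 → (5, 9, 5, 0, 3) · λ_7 → (1, 4, 4, 8, 0) · λ_8 → (5, 9, 5, 0, 3) · λ_9 → (0, 10, 1, 4, 2) · λ_10 → (0, 10, 1, 4, 2) · λ_11 → (0, 10, 1, 4, 2) · λ_12 → (1, 4, 4, 8, 0) · λ_13 → (0, 18, 2, 1, 4) · λ_14 → (0, 18, 2, 1, 4) · λ_15 → (0, 10, 1, 4, 2) · λ_16 → (5, 9, 5, 0, 3) · λ_17 → (3, 5, 3, 3, 8) · λ_18 → (5, 9, 5, 0, 3) · λ_19 → (1, 4, 4, 8, 0)

The 19 indices split into 6 linkage classes (same alcove rep ⇔ same W_29-dot-orbit):

[[1, 9, 10, 11, 15], [2, 5, 7, 12, 19], [3], [4, 13, 14], [6, 8, 16, 18], [17]]


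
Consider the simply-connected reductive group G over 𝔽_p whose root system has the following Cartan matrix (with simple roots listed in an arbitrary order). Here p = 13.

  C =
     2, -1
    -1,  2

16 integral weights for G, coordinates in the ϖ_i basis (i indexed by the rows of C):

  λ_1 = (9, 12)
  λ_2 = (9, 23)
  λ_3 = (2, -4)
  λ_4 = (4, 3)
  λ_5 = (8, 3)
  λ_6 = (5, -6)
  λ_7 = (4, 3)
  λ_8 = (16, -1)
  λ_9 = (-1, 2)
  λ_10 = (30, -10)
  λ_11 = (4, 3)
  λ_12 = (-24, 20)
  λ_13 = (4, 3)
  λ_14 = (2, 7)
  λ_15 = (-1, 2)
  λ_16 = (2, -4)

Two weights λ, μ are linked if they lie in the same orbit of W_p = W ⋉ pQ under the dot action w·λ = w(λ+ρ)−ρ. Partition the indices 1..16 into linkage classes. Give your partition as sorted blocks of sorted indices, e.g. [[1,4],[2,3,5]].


Cartan matrix: type A_2 (|W|=6); un-permuting the 2 rows.

Alcove-folded reps (p=13, 16 weights, presented ϖ-order):

  1: (0, 3)
  2: (3, 8)
  3: (0, 3)
  4: (5, 4)
  5: (9, 4)
  6: (1, 5)
  7: (5, 4)
  8: (9, 4)
  9: (0, 3)
  10: (5, 4)
  11: (5, 4)
  12: (3, 8)
  13: (5, 4)
  14: (3, 8)
  15: (0, 3)
  16: (0, 3)

5 distinct reps among the 16 weights ⇒ 5 W_13-linkage classes:

[[1, 3, 9, 15, 16], [2, 12, 14], [4, 7, 10, 11, 13], [5, 8], [6]]


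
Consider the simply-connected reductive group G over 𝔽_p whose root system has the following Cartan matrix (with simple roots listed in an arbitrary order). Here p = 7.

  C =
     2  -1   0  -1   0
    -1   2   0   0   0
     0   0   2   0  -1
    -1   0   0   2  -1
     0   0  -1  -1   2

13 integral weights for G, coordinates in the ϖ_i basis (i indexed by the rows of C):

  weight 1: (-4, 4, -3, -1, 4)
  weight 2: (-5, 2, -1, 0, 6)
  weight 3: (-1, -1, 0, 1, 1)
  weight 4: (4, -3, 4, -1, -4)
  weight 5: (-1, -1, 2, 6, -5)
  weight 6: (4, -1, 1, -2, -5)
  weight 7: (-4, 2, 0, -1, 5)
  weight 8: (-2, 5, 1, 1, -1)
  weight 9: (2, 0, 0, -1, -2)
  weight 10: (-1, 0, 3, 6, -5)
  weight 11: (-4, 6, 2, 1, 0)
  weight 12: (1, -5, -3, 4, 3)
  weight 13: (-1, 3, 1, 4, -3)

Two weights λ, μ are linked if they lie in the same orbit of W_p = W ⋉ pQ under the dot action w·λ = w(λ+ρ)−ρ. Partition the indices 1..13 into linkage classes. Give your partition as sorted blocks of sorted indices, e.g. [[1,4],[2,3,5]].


Type A_5, rank 5, |W|=720; reorder rows/cols to standard.

Ā_7 reps of the 13 weights (A_5, coords as presented):

  1: (0, 2, 2, 3, 0);  2: (0, 0, 1, 3, 3);  3: (0, 0, 1, 2, 2);  4: (0, 2, 2, 3, 0);  5: (0, 0, 1, 3, 3);  6: (0, 0, 1, 2, 2);  7: (0, 0, 1, 3, 3);  8: (1, 3, 0, 1, 0);  9: (2, 1, 0, 1, 0);  10: (0, 0, 1, 3, 3);  11: (2, 1, 0, 1, 0);  12: (0, 2, 2, 3, 0);  13: (0, 2, 2, 3, 0)

These 13 weights hit 5 W_7-dot-orbits; sizes (4, 4, 2, 1, 2):

[[1, 4, 12, 13], [2, 5, 7, 10], [3, 6], [8], [9, 11]]


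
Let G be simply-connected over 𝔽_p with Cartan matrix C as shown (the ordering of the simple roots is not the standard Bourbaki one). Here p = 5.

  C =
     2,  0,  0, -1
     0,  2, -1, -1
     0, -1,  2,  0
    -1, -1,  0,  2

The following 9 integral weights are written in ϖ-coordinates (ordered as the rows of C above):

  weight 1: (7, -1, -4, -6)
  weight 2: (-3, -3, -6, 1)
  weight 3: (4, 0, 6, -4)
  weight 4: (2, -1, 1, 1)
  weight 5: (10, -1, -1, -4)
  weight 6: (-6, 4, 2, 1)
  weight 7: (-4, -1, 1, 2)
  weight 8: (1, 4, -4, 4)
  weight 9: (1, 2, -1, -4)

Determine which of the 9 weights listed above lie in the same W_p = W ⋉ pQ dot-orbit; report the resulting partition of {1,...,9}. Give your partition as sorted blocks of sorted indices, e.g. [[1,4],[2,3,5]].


Cartan matrix: type A_4 (|W|=120); un-permuting the 4 rows.

Ā_5 reps of the 9 weights (A_4, coords as presented):

    λ_1 → (3, 0, 2, 0)
    λ_2 → (3, 0, 2, 0)
    λ_3 → (1, 0, 0, 2)
    λ_4 → (1, 0, 0, 2)
    λ_5 → (1, 0, 0, 2)
    λ_6 → (3, 0, 2, 0)
    λ_7 → (3, 0, 2, 0)
    λ_8 → (1, 0, 0, 2)
    λ_9 → (1, 0, 0, 2)

These 9 weights hit 2 W_5-dot-orbits; sizes (4, 5):

[[1, 2, 6, 7], [3, 4, 5, 8, 9]]


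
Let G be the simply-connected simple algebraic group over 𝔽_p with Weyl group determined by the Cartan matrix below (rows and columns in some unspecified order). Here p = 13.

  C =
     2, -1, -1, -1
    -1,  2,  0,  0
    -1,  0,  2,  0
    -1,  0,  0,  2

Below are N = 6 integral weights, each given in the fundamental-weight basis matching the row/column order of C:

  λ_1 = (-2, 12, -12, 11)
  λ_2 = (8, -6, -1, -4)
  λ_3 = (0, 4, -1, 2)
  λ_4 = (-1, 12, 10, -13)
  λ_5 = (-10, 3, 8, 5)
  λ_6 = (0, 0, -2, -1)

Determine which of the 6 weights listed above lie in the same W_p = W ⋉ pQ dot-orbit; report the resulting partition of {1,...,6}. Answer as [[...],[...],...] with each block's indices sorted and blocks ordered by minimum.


Type D_4, rank 4, |W|=192; reorder rows/cols to standard.

Alcove-folded reps (p=13, 6 weights, presented ϖ-order):

  λ_1+ρ ↦ (0, 1, 1, 0) · λ_2+ρ ↦ (1, 5, 0, 3) · λ_3+ρ ↦ (1, 5, 0, 3) · λ_4+ρ ↦ (0, 1, 1, 0) · λ_5+ρ ↦ (1, 5, 0, 3) · λ_6+ρ ↦ (0, 1, 1, 0)

Partition of {1..6} into 2 W_13-dot-orbits:

[[1, 4, 6], [2, 3, 5]]


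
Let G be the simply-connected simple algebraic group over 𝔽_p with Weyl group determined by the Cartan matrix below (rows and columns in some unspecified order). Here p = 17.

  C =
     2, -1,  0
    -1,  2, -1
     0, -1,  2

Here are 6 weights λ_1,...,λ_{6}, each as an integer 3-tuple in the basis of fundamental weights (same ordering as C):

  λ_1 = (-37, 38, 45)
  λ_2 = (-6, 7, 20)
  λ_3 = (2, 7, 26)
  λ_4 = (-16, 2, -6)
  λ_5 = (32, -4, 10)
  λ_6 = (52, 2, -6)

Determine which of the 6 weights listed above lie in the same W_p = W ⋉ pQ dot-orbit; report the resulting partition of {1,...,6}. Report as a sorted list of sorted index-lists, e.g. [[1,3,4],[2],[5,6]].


C ↔ A_3 under row/col permutation; |W(A_3)| = 24.

Alcove-folded reps (p=17, 6 weights, presented ϖ-order):

  [1] (2, 3, 12);  [2] (3, 4, 5);  [3] (7, 6, 3);  [4] (2, 3, 12);  [5] (7, 6, 3);  [6] (2, 3, 12)

Partition of {1..6} into 3 W_17-dot-orbits:

[[1, 4, 6], [2], [3, 5]]


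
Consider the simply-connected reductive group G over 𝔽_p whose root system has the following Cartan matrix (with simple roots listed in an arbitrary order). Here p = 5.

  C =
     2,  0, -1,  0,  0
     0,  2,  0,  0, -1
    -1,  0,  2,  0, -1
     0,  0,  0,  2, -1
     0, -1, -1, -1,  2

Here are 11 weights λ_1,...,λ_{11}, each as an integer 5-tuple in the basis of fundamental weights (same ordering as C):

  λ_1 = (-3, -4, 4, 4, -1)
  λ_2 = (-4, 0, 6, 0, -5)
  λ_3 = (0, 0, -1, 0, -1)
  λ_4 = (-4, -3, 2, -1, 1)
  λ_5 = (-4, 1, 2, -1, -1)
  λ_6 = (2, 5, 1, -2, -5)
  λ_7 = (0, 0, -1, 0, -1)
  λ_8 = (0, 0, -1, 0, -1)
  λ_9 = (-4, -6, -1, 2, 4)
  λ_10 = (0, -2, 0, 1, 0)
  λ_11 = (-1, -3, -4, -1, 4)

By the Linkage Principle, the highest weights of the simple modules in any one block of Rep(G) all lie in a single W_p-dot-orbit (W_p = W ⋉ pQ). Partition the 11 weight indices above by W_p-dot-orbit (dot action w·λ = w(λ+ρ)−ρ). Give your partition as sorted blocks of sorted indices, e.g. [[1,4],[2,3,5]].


Type D_5, rank 5, |W|=1920; reorder rows/cols to standard.

Each λ_j+ρ reduced to Ā_5; 5-tuples below use C's row order:

  λ_1 → (3, 2, 0, 0, 0);  λ_2 → (1, 1, 0, 1, 0);  λ_3 → (1, 1, 0, 1, 0);  λ_4 → (3, 2, 0, 0, 0);  λ_5 → (3, 2, 0, 0, 0);  λ_6 → (1, 1, 0, 2, 0);  λ_7 → (1, 1, 0, 1, 0);  λ_8 → (1, 1, 0, 1, 0);  λ_9 → (3, 2, 0, 0, 0);  λ_10 → (1, 1, 0, 2, 0);  λ_11 → (3, 2, 0, 0, 0)

Grouping the 11 weights by Ā_5-representative: 3 linkage classes.

[[1, 4, 5, 9, 11], [2, 3, 7, 8], [6, 10]]


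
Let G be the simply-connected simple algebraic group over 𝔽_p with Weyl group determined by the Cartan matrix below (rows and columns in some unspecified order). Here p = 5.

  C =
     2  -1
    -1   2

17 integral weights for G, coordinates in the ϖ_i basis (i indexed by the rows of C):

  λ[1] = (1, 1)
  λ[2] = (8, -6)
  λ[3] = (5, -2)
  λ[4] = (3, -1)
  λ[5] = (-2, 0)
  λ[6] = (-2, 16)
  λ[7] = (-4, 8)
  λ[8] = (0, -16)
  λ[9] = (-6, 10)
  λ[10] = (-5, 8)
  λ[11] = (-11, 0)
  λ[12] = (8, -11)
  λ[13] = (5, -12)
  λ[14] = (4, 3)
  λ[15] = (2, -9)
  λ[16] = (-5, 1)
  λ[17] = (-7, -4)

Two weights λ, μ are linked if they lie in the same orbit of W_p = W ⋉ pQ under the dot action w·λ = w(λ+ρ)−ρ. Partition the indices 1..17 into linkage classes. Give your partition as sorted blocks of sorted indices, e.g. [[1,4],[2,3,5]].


C ↔ A_2 under row/col permutation; |W(A_2)| = 6.

Each λ_j+ρ reduced to Ā_5; 2-tuples below use C's row order:

    λ_1 → (2, 2)
    λ_2 → (0, 1)
    λ_3 → (4, 0)
    λ_4 → (4, 0)
    λ_5 → (1, 0)
    λ_6 → (1, 1)
    λ_7 → (1, 1)
    λ_8 → (1, 0)
    λ_9 → (0, 1)
    λ_10 → (0, 1)
    λ_11 → (4, 0)
    λ_12 → (4, 0)
    λ_13 → (0, 1)
    λ_14 → (1, 0)
    λ_15 → (2, 0)
    λ_16 → (2, 2)
    λ_17 → (1, 1)

6 distinct reps among the 17 weights ⇒ 6 W_5-linkage classes:

[[1, 16], [2, 9, 10, 13], [3, 4, 11, 12], [5, 8, 14], [6, 7, 17], [15]]


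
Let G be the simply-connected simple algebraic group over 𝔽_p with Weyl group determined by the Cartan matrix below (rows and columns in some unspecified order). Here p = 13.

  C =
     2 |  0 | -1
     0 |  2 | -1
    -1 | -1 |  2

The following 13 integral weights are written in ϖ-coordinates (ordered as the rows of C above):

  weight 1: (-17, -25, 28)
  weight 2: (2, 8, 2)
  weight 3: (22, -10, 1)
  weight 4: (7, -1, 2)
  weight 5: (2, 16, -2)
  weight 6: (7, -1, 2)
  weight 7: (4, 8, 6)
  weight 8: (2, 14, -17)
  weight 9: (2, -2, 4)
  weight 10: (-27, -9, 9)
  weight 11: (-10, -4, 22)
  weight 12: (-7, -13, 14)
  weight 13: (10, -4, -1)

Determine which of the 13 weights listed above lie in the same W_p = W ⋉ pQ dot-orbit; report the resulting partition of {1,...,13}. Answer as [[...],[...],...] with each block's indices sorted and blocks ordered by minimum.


Root system A_3: the 3×3 matrix C matches after relabeling.

Each λ_j+ρ reduced to Ā_13; 3-tuples below use C's row order:

  [1] (8, 0, 3) · [2] (1, 7, 3) · [3] (1, 7, 3) · [4] (8, 0, 3) · [5] (1, 7, 3) · [6] (8, 0, 3) · [7] (3, 1, 4) · [8] (10, 2, 0) · [9] (3, 1, 4) · [10] (8, 0, 3) · [11] (1, 7, 3) · [12] (1, 7, 3) · [13] (8, 0, 3)

Partition of {1..13} into 4 W_13-dot-orbits:

[[1, 4, 6, 10, 13], [2, 3, 5, 11, 12], [7, 9], [8]]


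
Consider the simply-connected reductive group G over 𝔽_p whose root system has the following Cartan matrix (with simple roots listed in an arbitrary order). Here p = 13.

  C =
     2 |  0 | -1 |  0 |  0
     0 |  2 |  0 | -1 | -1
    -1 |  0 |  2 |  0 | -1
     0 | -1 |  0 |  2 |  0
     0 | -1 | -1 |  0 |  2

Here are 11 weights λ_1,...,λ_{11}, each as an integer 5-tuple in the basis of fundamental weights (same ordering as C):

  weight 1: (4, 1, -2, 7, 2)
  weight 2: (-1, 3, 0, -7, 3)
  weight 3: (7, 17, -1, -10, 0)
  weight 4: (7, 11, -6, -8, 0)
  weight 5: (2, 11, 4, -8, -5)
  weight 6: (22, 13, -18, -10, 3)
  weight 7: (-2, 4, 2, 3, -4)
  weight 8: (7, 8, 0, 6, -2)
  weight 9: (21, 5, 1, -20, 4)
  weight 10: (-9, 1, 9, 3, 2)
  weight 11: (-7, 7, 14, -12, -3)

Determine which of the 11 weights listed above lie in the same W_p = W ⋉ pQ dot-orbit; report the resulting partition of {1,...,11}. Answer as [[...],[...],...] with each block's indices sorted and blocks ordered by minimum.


Root system A_5: the 5×5 matrix C matches after relabeling.

Folding the 11 weights λ_j+ρ into Ā_13 (reps in the given 5-coord order):

  [1] (0, 2, 1, 4, 2) · [2] (0, 2, 1, 4, 2) · [3] (0, 1, 1, 4, 4) · [4] (0, 1, 1, 4, 4) · [5] (0, 1, 1, 4, 4) · [6] (0, 2, 1, 4, 2) · [7] (0, 2, 1, 4, 2) · [8] (0, 2, 1, 4, 2) · [9] (0, 2, 6, 2, 0) · [10] (2, 0, 2, 2, 3) · [11] (2, 0, 2, 2, 3)

4 distinct reps among the 11 weights ⇒ 4 W_13-linkage classes:

[[1, 2, 6, 7, 8], [3, 4, 5], [9], [10, 11]]


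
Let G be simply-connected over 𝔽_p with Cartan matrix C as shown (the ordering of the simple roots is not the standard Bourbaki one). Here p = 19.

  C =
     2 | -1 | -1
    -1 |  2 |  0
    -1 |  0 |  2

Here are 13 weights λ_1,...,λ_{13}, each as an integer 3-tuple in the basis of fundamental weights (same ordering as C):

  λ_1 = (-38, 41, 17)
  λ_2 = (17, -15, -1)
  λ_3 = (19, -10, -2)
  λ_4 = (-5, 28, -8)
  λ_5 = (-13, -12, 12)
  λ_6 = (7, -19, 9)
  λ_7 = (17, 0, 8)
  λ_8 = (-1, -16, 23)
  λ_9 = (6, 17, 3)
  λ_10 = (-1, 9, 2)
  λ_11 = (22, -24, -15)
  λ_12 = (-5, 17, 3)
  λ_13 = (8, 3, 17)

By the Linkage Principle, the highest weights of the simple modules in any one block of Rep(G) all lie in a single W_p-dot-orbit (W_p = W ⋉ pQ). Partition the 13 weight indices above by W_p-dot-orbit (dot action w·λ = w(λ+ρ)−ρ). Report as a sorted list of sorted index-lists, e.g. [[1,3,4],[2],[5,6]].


A_3 Cartan matrix, 3 simple roots permuted; ρ=(1,1,1).

λ_j+ρ reflected into Ā_19 (⟨·,θ^∨⟩≤19); 3-tuples as given:

  λ_1+ρ ↦ (4, 14, 0);  λ_2+ρ ↦ (4, 14, 0);  λ_3+ρ ↦ (10, 8, 0);  λ_4+ρ ↦ (1, 8, 6);  λ_5+ρ ↦ (1, 8, 6);  λ_6+ρ ↦ (10, 8, 0);  λ_7+ρ ↦ (10, 8, 0);  λ_8+ρ ↦ (10, 5, 4);  λ_9+ρ ↦ (1, 8, 6);  λ_10+ρ ↦ (0, 10, 3);  λ_11+ρ ↦ (10, 5, 4);  λ_12+ρ ↦ (4, 14, 0);  λ_13+ρ ↦ (1, 8, 6)

Grouping the 13 weights by Ā_19-representative: 5 linkage classes.

[[1, 2, 12], [3, 6, 7], [4, 5, 9, 13], [8, 11], [10]]


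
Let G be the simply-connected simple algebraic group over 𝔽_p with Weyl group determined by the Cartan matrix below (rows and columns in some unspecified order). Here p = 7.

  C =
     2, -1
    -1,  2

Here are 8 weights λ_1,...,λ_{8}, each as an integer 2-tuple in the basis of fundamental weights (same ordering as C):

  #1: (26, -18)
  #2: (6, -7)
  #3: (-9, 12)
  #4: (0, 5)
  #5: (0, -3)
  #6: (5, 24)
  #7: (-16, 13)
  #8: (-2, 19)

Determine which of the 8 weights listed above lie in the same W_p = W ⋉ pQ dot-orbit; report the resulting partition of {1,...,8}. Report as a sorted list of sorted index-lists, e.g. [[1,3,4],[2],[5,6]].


C ↔ A_2 under row/col permutation; |W(A_2)| = 6.

λ_j+ρ reflected into Ā_7 (⟨·,θ^∨⟩≤7); 2-tuples as given:

  λ_1 → (3, 1)
  λ_2 → (1, 6)
  λ_3 → (1, 1)
  λ_4 → (1, 6)
  λ_5 → (1, 1)
  λ_6 → (3, 1)
  λ_7 → (1, 6)
  λ_8 → (1, 1)

These 8 weights hit 3 W_7-dot-orbits; sizes (2, 3, 3):

[[1, 6], [2, 4, 7], [3, 5, 8]]


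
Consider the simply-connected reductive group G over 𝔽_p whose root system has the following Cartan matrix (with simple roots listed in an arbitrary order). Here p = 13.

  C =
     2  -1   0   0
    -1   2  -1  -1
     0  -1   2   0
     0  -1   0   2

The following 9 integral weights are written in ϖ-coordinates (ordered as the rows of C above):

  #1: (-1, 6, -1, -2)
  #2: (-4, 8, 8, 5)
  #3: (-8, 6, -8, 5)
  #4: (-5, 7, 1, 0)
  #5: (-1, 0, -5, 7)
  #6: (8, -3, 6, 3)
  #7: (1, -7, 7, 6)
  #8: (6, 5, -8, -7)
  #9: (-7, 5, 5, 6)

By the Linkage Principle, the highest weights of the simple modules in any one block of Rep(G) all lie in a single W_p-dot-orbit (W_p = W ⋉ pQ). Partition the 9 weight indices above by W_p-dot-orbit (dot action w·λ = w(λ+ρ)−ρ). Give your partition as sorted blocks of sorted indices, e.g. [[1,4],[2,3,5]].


Type D_4, rank 4, |W|=192; reorder rows/cols to standard.

Ā_13 reps of the 9 weights (D_4, coords as presented):

  [1] (0, 6, 0, 1);  [2] (4, 2, 2, 1);  [3] (0, 6, 0, 1);  [4] (4, 2, 2, 1);  [5] (3, 0, 1, 5);  [6] (4, 2, 2, 1);  [7] (4, 2, 2, 1);  [8] (0, 6, 0, 1);  [9] (0, 6, 0, 1)

The 9 indices split into 3 linkage classes (same alcove rep ⇔ same W_13-dot-orbit):

[[1, 3, 8, 9], [2, 4, 6, 7], [5]]


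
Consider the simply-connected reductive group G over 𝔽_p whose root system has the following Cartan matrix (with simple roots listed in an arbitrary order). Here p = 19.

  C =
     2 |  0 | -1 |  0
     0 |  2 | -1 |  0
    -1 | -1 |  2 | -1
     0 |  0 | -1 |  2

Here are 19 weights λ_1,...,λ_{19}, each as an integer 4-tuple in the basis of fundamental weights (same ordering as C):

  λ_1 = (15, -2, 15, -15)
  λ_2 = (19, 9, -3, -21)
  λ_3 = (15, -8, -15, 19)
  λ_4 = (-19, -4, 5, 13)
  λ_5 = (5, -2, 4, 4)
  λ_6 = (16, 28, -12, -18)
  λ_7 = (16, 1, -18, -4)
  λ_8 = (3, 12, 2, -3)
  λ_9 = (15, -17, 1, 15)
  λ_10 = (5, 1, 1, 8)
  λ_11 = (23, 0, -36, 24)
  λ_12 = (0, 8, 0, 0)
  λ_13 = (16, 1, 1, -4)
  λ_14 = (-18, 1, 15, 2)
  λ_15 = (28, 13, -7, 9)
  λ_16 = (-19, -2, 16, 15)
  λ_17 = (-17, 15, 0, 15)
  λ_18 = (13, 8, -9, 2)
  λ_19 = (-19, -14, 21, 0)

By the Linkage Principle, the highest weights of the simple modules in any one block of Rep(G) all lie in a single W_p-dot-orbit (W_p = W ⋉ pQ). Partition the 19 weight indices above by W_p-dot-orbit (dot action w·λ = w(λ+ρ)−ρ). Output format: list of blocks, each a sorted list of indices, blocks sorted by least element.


Root system D_4: the 4×4 matrix C matches after relabeling.

Each λ_j+ρ reduced to Ā_19; 4-tuples below use C's row order:

  λ_1 → (3, 12, 1, 1)
  λ_2 → (1, 9, 1, 1)
  λ_3 → (3, 12, 1, 1)
  λ_4 → (3, 12, 1, 1)
  λ_5 → (6, 1, 3, 5)
  λ_6 → (1, 9, 1, 1)
  λ_7 → (15, 0, 1, 1)
  λ_8 → (3, 12, 1, 1)
  λ_9 → (1, 1, 1, 1)
  λ_10 → (6, 2, 0, 9)
  λ_11 → (6, 1, 3, 5)
  λ_12 → (1, 9, 1, 1)
  λ_13 → (15, 0, 1, 1)
  λ_14 → (15, 0, 1, 1)
  λ_15 → (6, 1, 3, 5)
  λ_16 → (3, 12, 1, 1)
  λ_17 → (1, 1, 1, 1)
  λ_18 → (6, 1, 3, 5)
  λ_19 → (6, 1, 3, 5)

Partition of {1..19} into 6 W_19-dot-orbits:

[[1, 3, 4, 8, 16], [2, 6, 12], [5, 11, 15, 18, 19], [7, 13, 14], [9, 17], [10]]


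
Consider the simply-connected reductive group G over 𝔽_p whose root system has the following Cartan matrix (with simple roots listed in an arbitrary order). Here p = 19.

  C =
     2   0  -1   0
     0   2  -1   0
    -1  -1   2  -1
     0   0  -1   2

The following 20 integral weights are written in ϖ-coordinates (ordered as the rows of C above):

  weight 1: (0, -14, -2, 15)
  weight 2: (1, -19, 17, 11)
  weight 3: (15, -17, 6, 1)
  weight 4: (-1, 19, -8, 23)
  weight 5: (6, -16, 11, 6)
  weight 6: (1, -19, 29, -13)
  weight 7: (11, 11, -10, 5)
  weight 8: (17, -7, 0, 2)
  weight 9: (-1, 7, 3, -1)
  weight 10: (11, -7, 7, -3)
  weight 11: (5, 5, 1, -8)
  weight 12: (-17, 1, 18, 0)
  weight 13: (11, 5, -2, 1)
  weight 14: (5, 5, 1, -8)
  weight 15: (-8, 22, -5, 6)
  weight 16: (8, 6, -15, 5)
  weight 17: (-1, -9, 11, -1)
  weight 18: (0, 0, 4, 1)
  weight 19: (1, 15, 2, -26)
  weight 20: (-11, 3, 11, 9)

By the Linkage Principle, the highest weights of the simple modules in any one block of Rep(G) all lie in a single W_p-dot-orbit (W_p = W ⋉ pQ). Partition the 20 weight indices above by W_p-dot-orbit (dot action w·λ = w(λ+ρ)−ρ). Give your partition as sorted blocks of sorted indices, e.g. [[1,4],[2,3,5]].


Cartan matrix: type D_4 (|W|=192); un-permuting the 4 rows.

λ_j+ρ reflected into Ā_19 (⟨·,θ^∨⟩≤19); 4-tuples as given:

  [1] (13, 1, 0, 2) · [2] (11, 5, 1, 1) · [3] (3, 3, 4, 3) · [4] (11, 5, 1, 1) · [5] (0, 8, 4, 0) · [6] (11, 5, 1, 1) · [7] (3, 3, 4, 3) · [8] (13, 1, 0, 2) · [9] (0, 8, 4, 0) · [10] (11, 5, 1, 1) · [11] (1, 1, 5, 2) · [12] (13, 1, 0, 2) · [13] (11, 5, 1, 1) · [14] (1, 1, 5, 2) · [15] (0, 8, 4, 0) · [16] (1, 1, 5, 2) · [17] (0, 8, 4, 0) · [18] (1, 1, 5, 2) · [19] (13, 1, 0, 2) · [20] (3, 3, 4, 3)

5 distinct reps among the 20 weights ⇒ 5 W_19-linkage classes:

[[1, 8, 12, 19], [2, 4, 6, 10, 13], [3, 7, 20], [5, 9, 15, 17], [11, 14, 16, 18]]
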